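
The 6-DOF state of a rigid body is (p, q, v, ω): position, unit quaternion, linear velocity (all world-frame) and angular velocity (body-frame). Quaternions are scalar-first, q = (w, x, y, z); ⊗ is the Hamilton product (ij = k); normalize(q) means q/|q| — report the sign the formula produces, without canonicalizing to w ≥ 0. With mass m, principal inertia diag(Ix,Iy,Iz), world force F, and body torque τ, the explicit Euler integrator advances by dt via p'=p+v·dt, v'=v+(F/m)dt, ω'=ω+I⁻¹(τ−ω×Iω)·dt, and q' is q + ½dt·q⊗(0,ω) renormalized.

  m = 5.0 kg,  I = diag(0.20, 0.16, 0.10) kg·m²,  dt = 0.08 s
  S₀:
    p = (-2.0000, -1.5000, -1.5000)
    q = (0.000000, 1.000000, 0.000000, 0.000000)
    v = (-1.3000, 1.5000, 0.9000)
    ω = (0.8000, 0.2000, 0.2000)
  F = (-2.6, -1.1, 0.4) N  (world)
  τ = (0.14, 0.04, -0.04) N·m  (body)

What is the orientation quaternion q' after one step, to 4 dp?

q' = (-0.0320, 0.9994, -0.0080, 0.0080)

2q̇ = q⊗(0,ω) = (-0.8000000, 0.0000000, -0.2000000, 0.2000000)
q' = normalize(q + ½dt·q⊗(0,ω)) = (-0.0320, 0.9994, -0.0080, 0.0080)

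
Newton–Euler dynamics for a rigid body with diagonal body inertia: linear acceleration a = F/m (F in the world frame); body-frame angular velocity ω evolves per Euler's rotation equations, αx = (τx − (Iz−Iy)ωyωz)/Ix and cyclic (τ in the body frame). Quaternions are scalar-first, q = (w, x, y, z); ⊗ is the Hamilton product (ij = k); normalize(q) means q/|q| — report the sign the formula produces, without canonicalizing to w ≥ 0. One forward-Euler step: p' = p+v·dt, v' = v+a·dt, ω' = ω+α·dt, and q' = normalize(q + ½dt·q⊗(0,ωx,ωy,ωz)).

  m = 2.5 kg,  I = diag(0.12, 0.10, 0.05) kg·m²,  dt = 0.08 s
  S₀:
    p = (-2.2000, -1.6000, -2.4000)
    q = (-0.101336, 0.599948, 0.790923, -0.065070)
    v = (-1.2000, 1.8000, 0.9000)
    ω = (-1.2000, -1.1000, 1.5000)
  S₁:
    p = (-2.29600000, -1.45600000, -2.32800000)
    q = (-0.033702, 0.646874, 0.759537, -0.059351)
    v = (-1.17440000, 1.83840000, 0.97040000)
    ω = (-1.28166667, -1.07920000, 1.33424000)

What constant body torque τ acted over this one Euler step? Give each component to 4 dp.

τ = (-0.0400, -0.1000, -0.1300)

ω₁ − ω₀ = (-0.08166667, 0.02080000, -0.16576000)
precession coupling = (0.0825, -0.1260, -0.0264)
I·α + gyro = (-0.0400, -0.1000, -0.1300)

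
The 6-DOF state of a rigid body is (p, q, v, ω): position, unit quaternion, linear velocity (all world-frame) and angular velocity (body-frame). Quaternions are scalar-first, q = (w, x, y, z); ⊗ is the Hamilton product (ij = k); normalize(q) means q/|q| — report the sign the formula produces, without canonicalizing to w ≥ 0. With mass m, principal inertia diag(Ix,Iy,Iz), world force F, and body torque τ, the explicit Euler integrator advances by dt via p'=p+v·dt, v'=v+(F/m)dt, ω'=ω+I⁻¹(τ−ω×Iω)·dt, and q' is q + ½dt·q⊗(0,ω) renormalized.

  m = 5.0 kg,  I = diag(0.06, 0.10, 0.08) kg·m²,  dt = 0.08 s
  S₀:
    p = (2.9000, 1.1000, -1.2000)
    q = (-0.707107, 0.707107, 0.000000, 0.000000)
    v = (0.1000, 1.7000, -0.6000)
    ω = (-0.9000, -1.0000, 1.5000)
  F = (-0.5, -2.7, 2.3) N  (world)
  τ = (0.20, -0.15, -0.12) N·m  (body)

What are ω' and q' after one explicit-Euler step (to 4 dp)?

ω' = (-0.6733, -1.1416, 1.3440)
q' = (-0.6794, 0.7302, -0.0141, -0.0705)

precession coupling ω×(Iω) = (0.0300, 0.0270, 0.0360)
(τ − ω×Iω)/I = (2.8333, -1.7700, -1.9500)
new body rate ω' = (-0.6733, -1.1416, 1.3440)
2q̇ = q⊗(0,ω) = (0.6363963, 0.6363963, -0.3535535, -1.7677675)
q' = normalize(q + ½dt·q⊗(0,ω)) = (-0.6794, 0.7302, -0.0141, -0.0705)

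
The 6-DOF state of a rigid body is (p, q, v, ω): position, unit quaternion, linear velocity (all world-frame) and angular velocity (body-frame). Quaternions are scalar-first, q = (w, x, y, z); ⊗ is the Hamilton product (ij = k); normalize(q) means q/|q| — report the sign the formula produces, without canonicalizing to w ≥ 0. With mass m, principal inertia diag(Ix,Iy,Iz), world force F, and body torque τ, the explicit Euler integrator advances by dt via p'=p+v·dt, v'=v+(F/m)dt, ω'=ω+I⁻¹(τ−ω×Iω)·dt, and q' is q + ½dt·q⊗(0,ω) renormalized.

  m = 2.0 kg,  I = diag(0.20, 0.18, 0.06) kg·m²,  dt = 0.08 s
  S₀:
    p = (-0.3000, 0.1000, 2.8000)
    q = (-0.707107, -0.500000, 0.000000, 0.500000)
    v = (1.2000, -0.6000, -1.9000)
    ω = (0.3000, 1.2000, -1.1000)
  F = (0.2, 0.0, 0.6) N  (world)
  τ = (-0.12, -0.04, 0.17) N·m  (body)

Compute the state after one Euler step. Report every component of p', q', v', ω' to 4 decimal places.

p' = (-0.2040, 0.0520, 2.6480)
q' = (-0.6776, -0.5313, -0.0498, 0.5060)
v' = (1.2080, -0.6000, -1.8760)
ω' = (0.1886, 1.2028, -0.8637)

(τ − ω×Iω)/I = (-1.3920, 0.0344, 2.9533)
new body rate ω' = (0.1886, 1.2028, -0.8637)
Hamilton product q⊗(0,ω) = (0.7000000, -0.8121321, -1.2485284, 0.1778177)
updated quaternion q' = (-0.6776, -0.5313, -0.0498, 0.5060)
a = F/m = (0.1000, 0.0000, 0.3000)
p' = p + v·dt = (-0.2040, 0.0520, 2.6480)
new velocity v' = (1.2080, -0.6000, -1.8760)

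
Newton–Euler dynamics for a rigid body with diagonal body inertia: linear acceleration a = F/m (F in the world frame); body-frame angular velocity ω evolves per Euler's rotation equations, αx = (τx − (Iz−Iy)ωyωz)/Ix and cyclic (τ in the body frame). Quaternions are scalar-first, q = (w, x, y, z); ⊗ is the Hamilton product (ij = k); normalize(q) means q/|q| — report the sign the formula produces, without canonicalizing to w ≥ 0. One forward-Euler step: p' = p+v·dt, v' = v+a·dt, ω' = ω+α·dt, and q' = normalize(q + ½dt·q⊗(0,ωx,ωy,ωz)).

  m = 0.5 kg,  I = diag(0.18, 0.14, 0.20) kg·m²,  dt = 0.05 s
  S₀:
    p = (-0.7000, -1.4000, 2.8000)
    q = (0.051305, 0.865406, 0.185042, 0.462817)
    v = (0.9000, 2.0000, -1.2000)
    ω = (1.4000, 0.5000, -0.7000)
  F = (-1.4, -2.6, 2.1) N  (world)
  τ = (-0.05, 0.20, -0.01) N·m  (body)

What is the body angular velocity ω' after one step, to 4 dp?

ω' = (1.3919, 0.5644, -0.6955)

precession coupling ω×(Iω) = (-0.0210, 0.0196, -0.0280)
α = I⁻¹(τ − ω×Iω) = (-0.1611, 1.2886, 0.0900)
ω' = ω + α·dt = (1.3919, 0.5644, -0.6955)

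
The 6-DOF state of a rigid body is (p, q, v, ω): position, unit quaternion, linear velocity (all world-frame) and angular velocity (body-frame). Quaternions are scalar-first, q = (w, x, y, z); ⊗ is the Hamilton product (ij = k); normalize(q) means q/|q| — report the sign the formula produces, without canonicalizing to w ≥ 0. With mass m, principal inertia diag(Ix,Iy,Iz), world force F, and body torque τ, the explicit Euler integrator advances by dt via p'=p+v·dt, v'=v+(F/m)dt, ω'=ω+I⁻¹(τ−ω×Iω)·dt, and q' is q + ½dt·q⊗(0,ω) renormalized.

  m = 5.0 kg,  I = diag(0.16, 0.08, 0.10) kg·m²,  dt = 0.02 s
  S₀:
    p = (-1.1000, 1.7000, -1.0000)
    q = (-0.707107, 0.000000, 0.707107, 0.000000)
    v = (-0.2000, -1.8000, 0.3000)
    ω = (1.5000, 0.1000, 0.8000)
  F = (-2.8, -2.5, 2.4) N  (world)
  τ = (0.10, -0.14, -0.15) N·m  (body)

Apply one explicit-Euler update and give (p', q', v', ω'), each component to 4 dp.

p' = (-1.1040, 1.6640, -0.9940)
q' = (-0.7077, -0.0049, 0.7063, -0.0163)
v' = (-0.2112, -1.8100, 0.3096)
ω' = (1.5123, 0.0470, 0.7724)

p' = p + v·dt = (-1.1040, 1.6640, -0.9940)
v + (F/m)dt = (-0.2112, -1.8100, 0.3096)
α = I⁻¹(τ − ω×Iω) = (0.6150, -2.6500, -1.3800)
new body rate ω' = (1.5123, 0.0470, 0.7724)
q⊗(0,ω) = (-0.0707107, -0.4949749, -0.0707107, -1.6263461)
q' = normalize(q + ½dt·q⊗(0,ω)) = (-0.7077, -0.0049, 0.7063, -0.0163)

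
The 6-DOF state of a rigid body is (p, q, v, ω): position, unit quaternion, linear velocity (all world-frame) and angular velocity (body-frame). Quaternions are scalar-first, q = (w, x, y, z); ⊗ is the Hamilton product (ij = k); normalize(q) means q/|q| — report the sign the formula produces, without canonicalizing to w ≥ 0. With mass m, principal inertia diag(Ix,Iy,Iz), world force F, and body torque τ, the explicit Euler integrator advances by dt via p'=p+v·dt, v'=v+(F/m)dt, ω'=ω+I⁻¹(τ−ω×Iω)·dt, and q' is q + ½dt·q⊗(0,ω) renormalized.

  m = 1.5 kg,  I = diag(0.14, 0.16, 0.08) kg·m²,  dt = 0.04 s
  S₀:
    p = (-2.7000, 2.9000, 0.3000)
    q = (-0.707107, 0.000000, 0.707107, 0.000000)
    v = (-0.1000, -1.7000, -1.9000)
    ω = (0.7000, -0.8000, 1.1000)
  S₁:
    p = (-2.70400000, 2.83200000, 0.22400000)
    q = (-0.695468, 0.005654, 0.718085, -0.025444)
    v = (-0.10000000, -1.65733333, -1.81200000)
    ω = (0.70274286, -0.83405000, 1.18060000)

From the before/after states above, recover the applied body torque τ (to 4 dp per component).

Δω = ω₁−ω₀ = (0.00274286, -0.03405000, 0.08060000)
ω₀×(Iω₀) = (0.0704, 0.0462, -0.0112)
applied torque τ = (0.0800, -0.0900, 0.1500)

τ = (0.0800, -0.0900, 0.1500)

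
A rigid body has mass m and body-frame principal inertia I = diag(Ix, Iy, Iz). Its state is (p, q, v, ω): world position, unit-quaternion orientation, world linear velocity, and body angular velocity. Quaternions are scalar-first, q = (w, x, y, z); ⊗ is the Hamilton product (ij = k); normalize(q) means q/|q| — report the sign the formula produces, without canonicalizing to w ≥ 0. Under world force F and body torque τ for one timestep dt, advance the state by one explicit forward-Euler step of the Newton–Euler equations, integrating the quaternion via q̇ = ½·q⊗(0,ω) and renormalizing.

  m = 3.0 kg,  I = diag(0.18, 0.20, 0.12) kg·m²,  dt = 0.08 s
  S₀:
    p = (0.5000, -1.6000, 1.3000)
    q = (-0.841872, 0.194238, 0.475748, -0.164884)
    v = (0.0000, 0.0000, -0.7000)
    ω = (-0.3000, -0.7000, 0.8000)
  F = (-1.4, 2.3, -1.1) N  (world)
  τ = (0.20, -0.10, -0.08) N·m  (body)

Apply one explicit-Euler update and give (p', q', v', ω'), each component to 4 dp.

a = F/m = (-0.4667, 0.7667, -0.3667)
p + v·dt = (0.5000, -1.6000, 1.2440)
v + (F/m)dt = (-0.0373, 0.0613, -0.7293)
gyro term ω×Iω = (0.0448, -0.0144, 0.0042)
angular accel α = (0.8622, -0.4280, -0.7017)
ω + α·dt = (-0.2310, -0.7342, 0.7439)
2q̇ = q⊗(0,ω) = (0.5232022, 0.5177412, 0.4833852, -0.6667398)
q' = normalize(q + ½dt·q⊗(0,ω)) = (-0.8201, 0.2147, 0.4946, -0.1914)

p' = (0.5000, -1.6000, 1.2440)
q' = (-0.8201, 0.2147, 0.4946, -0.1914)
v' = (-0.0373, 0.0613, -0.7293)
ω' = (-0.2310, -0.7342, 0.7439)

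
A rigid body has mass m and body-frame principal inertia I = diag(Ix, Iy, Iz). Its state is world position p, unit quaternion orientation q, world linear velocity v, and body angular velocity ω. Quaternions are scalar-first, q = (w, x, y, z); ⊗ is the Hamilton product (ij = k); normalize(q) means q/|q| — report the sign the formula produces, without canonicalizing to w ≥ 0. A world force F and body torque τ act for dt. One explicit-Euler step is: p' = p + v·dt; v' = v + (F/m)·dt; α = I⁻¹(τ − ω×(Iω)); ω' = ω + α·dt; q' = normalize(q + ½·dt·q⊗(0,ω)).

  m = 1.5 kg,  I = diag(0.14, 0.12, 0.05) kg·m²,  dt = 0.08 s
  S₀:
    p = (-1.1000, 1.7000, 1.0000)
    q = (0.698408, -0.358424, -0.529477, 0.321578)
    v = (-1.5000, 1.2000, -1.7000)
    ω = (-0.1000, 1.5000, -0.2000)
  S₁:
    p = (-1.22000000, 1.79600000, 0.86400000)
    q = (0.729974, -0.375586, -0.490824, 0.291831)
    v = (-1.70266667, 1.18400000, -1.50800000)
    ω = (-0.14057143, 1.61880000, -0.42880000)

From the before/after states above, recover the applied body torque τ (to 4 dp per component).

τ = (-0.0500, 0.1800, -0.1400)

ω₁ − ω₀ = (-0.04057143, 0.11880000, -0.22880000)
applied torque τ = (-0.0500, 0.1800, -0.1400)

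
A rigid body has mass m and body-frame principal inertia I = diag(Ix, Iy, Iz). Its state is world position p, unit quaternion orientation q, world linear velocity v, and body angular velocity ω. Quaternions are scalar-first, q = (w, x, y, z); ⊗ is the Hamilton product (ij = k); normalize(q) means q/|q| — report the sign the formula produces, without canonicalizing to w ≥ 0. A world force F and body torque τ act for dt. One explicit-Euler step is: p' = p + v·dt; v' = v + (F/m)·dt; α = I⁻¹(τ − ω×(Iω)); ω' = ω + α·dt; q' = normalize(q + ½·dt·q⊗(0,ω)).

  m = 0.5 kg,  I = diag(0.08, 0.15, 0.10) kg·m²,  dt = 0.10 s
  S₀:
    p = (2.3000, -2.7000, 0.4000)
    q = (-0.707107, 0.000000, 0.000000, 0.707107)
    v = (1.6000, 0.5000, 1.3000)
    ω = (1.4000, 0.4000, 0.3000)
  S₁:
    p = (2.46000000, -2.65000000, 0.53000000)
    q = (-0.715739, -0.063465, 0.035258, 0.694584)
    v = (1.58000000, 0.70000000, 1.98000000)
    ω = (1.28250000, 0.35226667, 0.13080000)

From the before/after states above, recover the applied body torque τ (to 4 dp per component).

Δω = ω₁−ω₀ = (-0.11750000, -0.04773333, -0.16920000)
precession coupling = (-0.0060, -0.0084, 0.0392)
τ = I·(Δω/dt) + ω₀×(Iω₀) = (-0.1000, -0.0800, -0.1300)

τ = (-0.1000, -0.0800, -0.1300)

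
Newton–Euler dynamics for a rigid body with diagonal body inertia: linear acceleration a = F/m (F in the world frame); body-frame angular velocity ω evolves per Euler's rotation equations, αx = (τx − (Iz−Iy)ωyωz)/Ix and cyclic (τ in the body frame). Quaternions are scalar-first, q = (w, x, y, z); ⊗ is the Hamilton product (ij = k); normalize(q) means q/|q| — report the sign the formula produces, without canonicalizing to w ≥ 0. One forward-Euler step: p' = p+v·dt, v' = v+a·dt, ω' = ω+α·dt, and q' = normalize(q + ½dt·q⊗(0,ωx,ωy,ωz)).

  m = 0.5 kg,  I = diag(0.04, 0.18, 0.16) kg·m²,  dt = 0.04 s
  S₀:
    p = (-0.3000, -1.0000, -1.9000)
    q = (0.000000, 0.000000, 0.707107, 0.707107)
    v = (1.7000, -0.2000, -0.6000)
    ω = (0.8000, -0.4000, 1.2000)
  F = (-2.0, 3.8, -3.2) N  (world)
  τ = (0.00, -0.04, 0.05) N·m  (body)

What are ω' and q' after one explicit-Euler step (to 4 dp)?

ω' = (0.7904, -0.3833, 1.2237)
q' = (-0.0113, 0.0226, 0.7181, 0.6955)

α = I⁻¹(τ − ω×Iω) = (-0.2400, 0.4178, 0.5925)
ω + α·dt = (0.7904, -0.3833, 1.2237)
q⊗(0,ω) = (-0.5656856, 1.1313712, 0.5656856, -0.5656856)
q + ½dt·q⊗(0,ω), renormalized = (-0.0113, 0.0226, 0.7181, 0.6955)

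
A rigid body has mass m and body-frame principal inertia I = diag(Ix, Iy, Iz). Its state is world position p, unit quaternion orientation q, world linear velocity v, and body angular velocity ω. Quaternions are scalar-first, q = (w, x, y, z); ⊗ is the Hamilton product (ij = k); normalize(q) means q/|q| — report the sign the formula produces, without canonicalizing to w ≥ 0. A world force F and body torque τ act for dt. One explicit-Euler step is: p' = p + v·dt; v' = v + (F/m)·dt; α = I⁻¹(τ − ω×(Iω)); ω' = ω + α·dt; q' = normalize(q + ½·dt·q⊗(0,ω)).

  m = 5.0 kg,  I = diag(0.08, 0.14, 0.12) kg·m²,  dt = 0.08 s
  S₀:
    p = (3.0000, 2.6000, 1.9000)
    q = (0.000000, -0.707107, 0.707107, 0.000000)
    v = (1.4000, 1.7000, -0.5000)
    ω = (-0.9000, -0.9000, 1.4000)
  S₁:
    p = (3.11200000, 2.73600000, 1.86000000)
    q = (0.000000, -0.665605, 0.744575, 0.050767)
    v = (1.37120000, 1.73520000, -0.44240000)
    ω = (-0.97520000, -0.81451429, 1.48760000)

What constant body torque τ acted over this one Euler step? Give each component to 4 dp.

τ = (-0.0500, 0.2000, 0.1800)

ω₁ − ω₀ = (-0.07520000, 0.08548571, 0.08760000)
ω₀×(Iω₀) = (0.0252, 0.0504, 0.0486)
applied torque τ = (-0.0500, 0.2000, 0.1800)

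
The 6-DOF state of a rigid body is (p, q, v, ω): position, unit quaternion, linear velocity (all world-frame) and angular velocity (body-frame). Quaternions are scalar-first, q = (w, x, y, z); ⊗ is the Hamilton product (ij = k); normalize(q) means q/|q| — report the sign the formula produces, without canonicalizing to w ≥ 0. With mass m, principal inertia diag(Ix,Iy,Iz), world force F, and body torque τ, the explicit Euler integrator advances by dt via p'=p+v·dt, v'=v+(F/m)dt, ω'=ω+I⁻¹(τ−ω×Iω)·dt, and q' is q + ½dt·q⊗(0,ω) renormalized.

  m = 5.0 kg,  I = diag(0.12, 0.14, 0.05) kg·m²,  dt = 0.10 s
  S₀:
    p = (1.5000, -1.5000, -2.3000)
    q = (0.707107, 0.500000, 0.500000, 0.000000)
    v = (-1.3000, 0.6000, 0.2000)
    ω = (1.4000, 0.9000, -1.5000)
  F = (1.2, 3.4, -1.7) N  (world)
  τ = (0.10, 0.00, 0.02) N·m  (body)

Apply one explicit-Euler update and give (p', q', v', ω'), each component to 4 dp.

precession coupling ω×(Iω) = (0.1215, -0.1470, 0.0252)
angular accel α = (-0.1792, 1.0500, -0.1040)
ω' = ω + α·dt = (1.3821, 1.0050, -1.5104)
Hamilton product q⊗(0,ω) = (-1.1500000, 0.2399498, 1.3863963, -1.3106605)
q + ½dt·q⊗(0,ω), renormalized = (0.6456, 0.5088, 0.5658, -0.0651)
new position p' = (1.3700, -1.4400, -2.2800)
v' = v + a·dt = (-1.2760, 0.6680, 0.1660)

p' = (1.3700, -1.4400, -2.2800)
q' = (0.6456, 0.5088, 0.5658, -0.0651)
v' = (-1.2760, 0.6680, 0.1660)
ω' = (1.3821, 1.0050, -1.5104)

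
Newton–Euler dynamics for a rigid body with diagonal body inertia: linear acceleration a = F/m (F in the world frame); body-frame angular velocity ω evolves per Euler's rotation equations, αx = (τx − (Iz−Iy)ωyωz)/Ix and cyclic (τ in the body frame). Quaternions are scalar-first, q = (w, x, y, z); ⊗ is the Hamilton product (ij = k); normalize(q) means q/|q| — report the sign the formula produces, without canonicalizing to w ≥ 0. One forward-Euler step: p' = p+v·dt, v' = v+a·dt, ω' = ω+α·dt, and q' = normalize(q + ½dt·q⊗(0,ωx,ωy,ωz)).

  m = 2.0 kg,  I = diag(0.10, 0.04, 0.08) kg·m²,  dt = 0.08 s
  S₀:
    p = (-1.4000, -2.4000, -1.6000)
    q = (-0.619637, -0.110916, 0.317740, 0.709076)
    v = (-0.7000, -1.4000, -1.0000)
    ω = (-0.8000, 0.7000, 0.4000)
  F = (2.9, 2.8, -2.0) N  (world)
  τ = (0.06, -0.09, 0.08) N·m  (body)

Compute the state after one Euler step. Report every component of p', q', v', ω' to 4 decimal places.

a = (1.4500, 1.4000, -1.0000)
p' = p + v·dt = (-1.4560, -2.5120, -1.6800)
v' = v + a·dt = (-0.5840, -1.2880, -1.0800)
ω×(Iω) gyroscopic = (0.0112, -0.0064, 0.0336)
α = I⁻¹(τ − ω×Iω) = (0.4880, -2.0900, 0.5800)
ω' = ω + α·dt = (-0.7610, 0.5328, 0.4464)
2q̇ = q⊗(0,ω) = (-0.5947812, 0.1264524, -0.9566403, -0.0713040)
q' = normalize(q + ½dt·q⊗(0,ω)) = (-0.6428, -0.1057, 0.2792, 0.7055)

p' = (-1.4560, -2.5120, -1.6800)
q' = (-0.6428, -0.1057, 0.2792, 0.7055)
v' = (-0.5840, -1.2880, -1.0800)
ω' = (-0.7610, 0.5328, 0.4464)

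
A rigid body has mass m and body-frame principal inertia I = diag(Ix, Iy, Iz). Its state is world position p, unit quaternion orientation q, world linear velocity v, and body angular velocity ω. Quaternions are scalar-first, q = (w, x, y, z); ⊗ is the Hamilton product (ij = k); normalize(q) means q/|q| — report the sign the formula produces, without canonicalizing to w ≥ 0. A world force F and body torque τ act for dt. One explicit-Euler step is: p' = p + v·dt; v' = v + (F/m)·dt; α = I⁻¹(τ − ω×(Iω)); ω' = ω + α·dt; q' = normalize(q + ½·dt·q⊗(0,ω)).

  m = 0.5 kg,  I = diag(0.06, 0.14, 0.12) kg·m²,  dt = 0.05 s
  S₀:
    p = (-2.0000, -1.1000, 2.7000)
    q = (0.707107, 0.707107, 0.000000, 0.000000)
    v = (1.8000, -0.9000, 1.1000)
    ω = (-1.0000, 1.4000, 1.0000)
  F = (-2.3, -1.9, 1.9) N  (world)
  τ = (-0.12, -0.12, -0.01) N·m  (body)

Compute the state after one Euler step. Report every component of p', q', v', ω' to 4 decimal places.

p' = (-1.9100, -1.1450, 2.7550)
q' = (0.7239, 0.6886, 0.0071, 0.0424)
v' = (1.5700, -1.0900, 1.2900)
ω' = (-1.0767, 1.3357, 1.0425)

linear accel F/m = (-4.6000, -3.8000, 3.8000)
new position p' = (-1.9100, -1.1450, 2.7550)
v' = v + a·dt = (1.5700, -1.0900, 1.2900)
gyro term ω×Iω = (-0.0280, 0.0600, -0.1120)
(τ − ω×Iω)/I = (-1.5333, -1.2857, 0.8500)
ω' = ω + α·dt = (-1.0767, 1.3357, 1.0425)
2q̇ = q⊗(0,ω) = (0.7071070, -0.7071070, 0.2828428, 1.6970568)
q' = normalize(q + ½dt·q⊗(0,ω)) = (0.7239, 0.6886, 0.0071, 0.0424)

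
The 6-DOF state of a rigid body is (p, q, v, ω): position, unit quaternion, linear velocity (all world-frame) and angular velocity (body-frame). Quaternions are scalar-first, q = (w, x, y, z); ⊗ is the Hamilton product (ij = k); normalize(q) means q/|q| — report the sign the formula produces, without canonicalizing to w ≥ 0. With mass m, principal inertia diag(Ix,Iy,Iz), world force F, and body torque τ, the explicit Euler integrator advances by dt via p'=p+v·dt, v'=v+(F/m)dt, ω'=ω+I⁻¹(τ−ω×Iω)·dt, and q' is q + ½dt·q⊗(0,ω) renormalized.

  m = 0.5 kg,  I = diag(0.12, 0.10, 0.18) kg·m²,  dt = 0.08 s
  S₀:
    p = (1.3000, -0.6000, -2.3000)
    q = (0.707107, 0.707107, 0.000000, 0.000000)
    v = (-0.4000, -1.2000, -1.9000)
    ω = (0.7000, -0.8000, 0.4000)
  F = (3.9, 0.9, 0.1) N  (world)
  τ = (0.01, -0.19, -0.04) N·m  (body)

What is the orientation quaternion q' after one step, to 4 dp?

q' = (0.6866, 0.7262, -0.0339, -0.0113)

Hamilton product q⊗(0,ω) = (-0.4949749, 0.4949749, -0.8485284, -0.2828428)
q' = normalize(q + ½dt·q⊗(0,ω)) = (0.6866, 0.7262, -0.0339, -0.0113)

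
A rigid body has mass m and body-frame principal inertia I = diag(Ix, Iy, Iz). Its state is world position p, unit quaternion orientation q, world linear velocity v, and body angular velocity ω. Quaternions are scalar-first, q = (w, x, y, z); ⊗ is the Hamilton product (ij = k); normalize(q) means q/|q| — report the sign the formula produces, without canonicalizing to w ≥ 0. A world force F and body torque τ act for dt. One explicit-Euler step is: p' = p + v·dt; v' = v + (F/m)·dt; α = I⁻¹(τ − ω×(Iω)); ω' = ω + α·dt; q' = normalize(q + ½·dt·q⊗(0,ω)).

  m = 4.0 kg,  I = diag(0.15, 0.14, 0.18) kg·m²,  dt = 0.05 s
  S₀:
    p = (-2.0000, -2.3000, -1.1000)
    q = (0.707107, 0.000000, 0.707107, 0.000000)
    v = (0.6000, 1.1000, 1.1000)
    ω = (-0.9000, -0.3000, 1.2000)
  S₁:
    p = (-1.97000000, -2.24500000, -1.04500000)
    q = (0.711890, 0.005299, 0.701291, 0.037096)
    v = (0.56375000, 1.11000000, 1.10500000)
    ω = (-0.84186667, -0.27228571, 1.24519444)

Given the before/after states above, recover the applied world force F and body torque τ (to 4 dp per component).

Δv = v₁−v₀ = (-0.03625000, 0.01000000, 0.00500000)
applied force F = (-2.9000, 0.8000, 0.4000)
ω₁ − ω₀ = (0.05813333, 0.02771429, 0.04519444)
I·α + gyro = (0.1600, 0.1100, 0.1600)

F = (-2.9000, 0.8000, 0.4000)
τ = (0.1600, 0.1100, 0.1600)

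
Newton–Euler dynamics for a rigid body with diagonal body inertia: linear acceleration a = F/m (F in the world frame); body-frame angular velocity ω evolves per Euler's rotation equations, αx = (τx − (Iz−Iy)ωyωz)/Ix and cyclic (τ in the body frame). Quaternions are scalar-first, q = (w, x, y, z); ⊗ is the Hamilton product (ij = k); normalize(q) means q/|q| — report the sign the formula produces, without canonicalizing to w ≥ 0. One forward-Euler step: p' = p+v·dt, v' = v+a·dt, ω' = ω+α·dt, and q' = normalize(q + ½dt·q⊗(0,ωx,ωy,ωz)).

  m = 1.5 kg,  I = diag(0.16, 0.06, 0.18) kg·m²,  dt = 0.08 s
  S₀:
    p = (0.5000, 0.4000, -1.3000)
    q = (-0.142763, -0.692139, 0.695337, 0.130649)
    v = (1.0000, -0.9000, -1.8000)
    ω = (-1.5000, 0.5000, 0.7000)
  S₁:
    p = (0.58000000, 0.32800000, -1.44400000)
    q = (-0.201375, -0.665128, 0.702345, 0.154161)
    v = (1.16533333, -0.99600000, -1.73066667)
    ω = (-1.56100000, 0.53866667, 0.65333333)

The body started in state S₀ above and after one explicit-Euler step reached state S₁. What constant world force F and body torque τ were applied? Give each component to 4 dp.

Δv = v₁−v₀ = (0.16533333, -0.09600000, 0.06933333)
F = m·Δv/dt = (3.1000, -1.8000, 1.3000)
Δω = ω₁−ω₀ = (-0.06100000, 0.03866667, -0.04666667)
I·α + gyro = (-0.0800, 0.0500, -0.0300)

F = (3.1000, -1.8000, 1.3000)
τ = (-0.0800, 0.0500, -0.0300)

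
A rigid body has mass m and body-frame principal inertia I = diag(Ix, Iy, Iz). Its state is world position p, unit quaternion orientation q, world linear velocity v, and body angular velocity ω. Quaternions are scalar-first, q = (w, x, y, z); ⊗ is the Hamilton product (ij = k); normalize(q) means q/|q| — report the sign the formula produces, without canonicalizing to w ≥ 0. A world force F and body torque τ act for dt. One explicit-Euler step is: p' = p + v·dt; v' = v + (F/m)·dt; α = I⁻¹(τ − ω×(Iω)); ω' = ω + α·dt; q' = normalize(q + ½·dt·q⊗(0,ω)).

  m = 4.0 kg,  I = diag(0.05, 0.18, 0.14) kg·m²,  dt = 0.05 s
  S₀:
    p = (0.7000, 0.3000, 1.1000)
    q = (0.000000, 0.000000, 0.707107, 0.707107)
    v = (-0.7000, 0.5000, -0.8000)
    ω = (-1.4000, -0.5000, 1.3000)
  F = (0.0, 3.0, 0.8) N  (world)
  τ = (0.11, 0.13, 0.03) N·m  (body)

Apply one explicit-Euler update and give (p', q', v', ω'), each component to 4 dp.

angular accel α = (1.6800, -0.1878, -0.4357)
ω + α·dt = (-1.3160, -0.5094, 1.2782)
Hamilton product q⊗(0,ω) = (-0.5656856, 1.2727926, -0.9899498, 0.9899498)
q + ½dt·q⊗(0,ω), renormalized = (-0.0141, 0.0318, 0.6815, 0.7310)
a = (0.0000, 0.7500, 0.2000)
new position p' = (0.6650, 0.3250, 1.0600)
v + (F/m)dt = (-0.7000, 0.5375, -0.7900)

p' = (0.6650, 0.3250, 1.0600)
q' = (-0.0141, 0.0318, 0.6815, 0.7310)
v' = (-0.7000, 0.5375, -0.7900)
ω' = (-1.3160, -0.5094, 1.2782)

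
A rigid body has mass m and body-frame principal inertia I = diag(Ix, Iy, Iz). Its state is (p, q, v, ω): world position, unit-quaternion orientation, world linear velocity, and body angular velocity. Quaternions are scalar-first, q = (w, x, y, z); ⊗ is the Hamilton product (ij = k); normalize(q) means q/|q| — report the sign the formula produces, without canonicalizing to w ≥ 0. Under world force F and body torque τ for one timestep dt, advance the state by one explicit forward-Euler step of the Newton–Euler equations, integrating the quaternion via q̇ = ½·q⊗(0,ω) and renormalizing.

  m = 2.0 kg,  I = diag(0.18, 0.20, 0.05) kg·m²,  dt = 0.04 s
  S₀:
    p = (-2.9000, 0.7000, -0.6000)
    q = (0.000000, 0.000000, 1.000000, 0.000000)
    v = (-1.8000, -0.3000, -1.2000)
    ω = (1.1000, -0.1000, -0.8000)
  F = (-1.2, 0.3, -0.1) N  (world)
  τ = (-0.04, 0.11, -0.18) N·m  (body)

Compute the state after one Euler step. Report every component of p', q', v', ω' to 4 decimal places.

linear accel F/m = (-0.6000, 0.1500, -0.0500)
p + v·dt = (-2.9720, 0.6880, -0.6480)
new velocity v' = (-1.8240, -0.2940, -1.2020)
α = I⁻¹(τ − ω×Iω) = (-0.1556, 1.1220, -3.5560)
ω + α·dt = (1.0938, -0.0551, -0.9422)
Hamilton product q⊗(0,ω) = (0.1000000, -0.8000000, 0.0000000, -1.1000000)
updated quaternion q' = (0.0020, -0.0160, 0.9996, -0.0220)

p' = (-2.9720, 0.6880, -0.6480)
q' = (0.0020, -0.0160, 0.9996, -0.0220)
v' = (-1.8240, -0.2940, -1.2020)
ω' = (1.0938, -0.0551, -0.9422)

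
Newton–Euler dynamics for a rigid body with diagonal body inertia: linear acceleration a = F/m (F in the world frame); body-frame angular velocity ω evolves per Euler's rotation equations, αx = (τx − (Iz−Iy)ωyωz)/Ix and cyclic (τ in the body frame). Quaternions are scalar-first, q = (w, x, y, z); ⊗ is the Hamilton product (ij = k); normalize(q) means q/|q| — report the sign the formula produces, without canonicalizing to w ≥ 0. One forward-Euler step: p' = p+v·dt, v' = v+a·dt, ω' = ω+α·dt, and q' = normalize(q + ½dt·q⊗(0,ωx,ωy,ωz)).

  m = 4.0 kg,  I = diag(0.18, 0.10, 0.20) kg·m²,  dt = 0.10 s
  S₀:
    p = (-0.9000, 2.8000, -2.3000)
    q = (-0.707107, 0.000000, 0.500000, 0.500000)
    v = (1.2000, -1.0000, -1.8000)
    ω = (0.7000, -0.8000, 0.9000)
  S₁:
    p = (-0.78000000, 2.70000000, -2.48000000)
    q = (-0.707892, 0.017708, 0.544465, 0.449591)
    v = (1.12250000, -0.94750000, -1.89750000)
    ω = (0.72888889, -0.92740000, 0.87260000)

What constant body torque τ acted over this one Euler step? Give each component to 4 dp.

ω₁ − ω₀ = (0.02888889, -0.12740000, -0.02740000)
I·α + gyro = (-0.0200, -0.1400, -0.0100)

τ = (-0.0200, -0.1400, -0.0100)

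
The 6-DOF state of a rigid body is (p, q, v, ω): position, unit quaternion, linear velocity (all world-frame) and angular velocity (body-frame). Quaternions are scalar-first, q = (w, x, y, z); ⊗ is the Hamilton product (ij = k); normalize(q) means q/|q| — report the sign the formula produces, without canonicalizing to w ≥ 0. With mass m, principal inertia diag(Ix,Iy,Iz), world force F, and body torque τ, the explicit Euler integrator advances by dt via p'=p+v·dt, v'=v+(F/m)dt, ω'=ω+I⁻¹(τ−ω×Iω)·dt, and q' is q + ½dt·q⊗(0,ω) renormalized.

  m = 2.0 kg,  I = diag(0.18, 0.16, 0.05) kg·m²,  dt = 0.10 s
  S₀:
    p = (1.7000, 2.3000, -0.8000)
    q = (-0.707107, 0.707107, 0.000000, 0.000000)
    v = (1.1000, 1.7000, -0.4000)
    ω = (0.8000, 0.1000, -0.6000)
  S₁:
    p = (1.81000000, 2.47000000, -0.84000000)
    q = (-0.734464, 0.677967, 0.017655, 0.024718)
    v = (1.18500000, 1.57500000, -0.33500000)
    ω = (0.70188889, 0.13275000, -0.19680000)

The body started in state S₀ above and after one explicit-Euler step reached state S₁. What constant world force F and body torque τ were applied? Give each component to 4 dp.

F = (1.7000, -2.5000, 1.3000)
τ = (-0.1700, -0.0100, 0.2000)

velocity change Δv = (0.08500000, -0.12500000, 0.06500000)
F = m·Δv/dt = (1.7000, -2.5000, 1.3000)
ω₁ − ω₀ = (-0.09811111, 0.03275000, 0.40320000)
precession coupling = (0.0066, -0.0624, -0.0016)
τ = I·(Δω/dt) + ω₀×(Iω₀) = (-0.1700, -0.0100, 0.2000)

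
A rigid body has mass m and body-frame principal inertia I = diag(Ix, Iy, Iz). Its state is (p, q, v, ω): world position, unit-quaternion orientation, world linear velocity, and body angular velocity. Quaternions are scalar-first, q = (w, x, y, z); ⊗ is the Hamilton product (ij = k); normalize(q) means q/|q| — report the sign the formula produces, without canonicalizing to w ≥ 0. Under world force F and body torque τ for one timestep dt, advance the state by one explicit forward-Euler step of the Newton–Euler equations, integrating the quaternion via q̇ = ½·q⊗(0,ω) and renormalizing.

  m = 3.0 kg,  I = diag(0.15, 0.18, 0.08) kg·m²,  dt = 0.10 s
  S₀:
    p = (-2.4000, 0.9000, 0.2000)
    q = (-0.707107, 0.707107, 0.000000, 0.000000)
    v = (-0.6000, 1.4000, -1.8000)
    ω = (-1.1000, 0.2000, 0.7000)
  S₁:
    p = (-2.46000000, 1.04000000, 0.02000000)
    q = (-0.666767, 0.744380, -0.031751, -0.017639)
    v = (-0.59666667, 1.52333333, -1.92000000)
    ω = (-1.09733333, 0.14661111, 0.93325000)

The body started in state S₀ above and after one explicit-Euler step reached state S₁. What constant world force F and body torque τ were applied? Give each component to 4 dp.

Δv = v₁−v₀ = (0.00333333, 0.12333333, -0.12000000)
applied force F = (0.1000, 3.7000, -3.6000)
rate change Δω = (0.00266667, -0.05338889, 0.23325000)
τ = I·(Δω/dt) + ω₀×(Iω₀) = (-0.0100, -0.1500, 0.1800)

F = (0.1000, 3.7000, -3.6000)
τ = (-0.0100, -0.1500, 0.1800)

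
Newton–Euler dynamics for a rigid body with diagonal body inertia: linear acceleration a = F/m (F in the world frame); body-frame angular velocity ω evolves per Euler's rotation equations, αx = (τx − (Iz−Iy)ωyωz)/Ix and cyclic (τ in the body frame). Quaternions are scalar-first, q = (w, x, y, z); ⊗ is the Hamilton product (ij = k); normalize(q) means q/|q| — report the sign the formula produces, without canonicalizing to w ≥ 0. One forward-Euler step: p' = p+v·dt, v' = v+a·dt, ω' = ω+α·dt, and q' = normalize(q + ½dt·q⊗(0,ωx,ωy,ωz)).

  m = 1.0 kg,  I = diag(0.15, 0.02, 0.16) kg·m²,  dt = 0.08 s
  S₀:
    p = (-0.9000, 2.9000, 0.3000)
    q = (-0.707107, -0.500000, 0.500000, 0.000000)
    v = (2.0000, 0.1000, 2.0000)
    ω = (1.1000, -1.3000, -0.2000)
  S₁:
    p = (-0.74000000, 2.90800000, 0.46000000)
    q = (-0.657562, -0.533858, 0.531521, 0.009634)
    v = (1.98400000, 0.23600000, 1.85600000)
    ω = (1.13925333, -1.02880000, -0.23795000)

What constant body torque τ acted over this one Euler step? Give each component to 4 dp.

τ = (0.1100, 0.0700, 0.1100)

ω₁ − ω₀ = (0.03925333, 0.27120000, -0.03795000)
precession coupling = (0.0364, 0.0022, 0.1859)
τ = I·(Δω/dt) + ω₀×(Iω₀) = (0.1100, 0.0700, 0.1100)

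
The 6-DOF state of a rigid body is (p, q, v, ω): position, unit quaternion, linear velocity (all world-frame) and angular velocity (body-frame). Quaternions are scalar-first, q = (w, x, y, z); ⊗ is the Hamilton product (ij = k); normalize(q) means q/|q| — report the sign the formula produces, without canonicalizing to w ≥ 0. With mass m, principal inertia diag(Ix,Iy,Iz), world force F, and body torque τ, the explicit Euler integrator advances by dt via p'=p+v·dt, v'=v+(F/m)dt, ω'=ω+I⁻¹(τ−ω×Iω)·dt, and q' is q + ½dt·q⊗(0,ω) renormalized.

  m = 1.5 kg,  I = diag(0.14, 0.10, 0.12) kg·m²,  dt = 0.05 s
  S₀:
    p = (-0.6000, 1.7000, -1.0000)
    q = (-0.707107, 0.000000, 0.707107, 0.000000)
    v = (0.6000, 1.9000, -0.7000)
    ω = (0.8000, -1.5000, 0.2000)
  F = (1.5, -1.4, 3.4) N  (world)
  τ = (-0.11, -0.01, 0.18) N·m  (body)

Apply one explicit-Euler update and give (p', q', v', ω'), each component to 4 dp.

p' = (-0.5700, 1.7950, -1.0350)
q' = (-0.6800, -0.0106, 0.7330, -0.0177)
v' = (0.6500, 1.8533, -0.5867)
ω' = (0.7629, -1.5066, 0.2550)

a = F/m = (1.0000, -0.9333, 2.2667)
p' = p + v·dt = (-0.5700, 1.7950, -1.0350)
v' = v + a·dt = (0.6500, 1.8533, -0.5867)
(τ − ω×Iω)/I = (-0.7429, -0.1320, 1.1000)
ω + α·dt = (0.7629, -1.5066, 0.2550)
2q̇ = q⊗(0,ω) = (1.0606605, -0.4242642, 1.0606605, -0.7071070)
q' = normalize(q + ½dt·q⊗(0,ω)) = (-0.6800, -0.0106, 0.7330, -0.0177)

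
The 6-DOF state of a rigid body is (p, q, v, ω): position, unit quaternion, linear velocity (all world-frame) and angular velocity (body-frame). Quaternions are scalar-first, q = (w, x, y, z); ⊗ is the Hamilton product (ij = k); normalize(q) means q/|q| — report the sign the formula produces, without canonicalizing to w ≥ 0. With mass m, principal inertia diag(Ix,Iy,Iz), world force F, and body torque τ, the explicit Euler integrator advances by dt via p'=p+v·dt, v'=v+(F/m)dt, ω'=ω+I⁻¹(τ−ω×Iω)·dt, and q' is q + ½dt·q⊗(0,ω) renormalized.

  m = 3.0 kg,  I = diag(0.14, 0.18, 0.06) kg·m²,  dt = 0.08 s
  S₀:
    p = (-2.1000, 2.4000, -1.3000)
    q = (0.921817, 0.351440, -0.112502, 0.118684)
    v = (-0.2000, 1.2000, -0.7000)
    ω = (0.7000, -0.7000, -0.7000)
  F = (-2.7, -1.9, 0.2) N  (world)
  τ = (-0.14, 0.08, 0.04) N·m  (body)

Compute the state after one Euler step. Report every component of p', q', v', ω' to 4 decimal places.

p' = (-2.1160, 2.4960, -1.3560)
q' = (0.9111, 0.3833, -0.1250, 0.0861)
v' = (-0.2720, 1.1493, -0.6947)
ω' = (0.6536, -0.6470, -0.6205)

linear accel F/m = (-0.9000, -0.6333, 0.0667)
p' = p + v·dt = (-2.1160, 2.4960, -1.3560)
v' = v + a·dt = (-0.2720, 1.1493, -0.6947)
α = I⁻¹(τ − ω×Iω) = (-0.5800, 0.6622, 0.9933)
ω' = ω + α·dt = (0.6536, -0.6470, -0.6205)
2q̇ = q⊗(0,ω) = (-0.2416806, 0.8071021, -0.3161851, -0.8125285)
q' = normalize(q + ½dt·q⊗(0,ω)) = (0.9111, 0.3833, -0.1250, 0.0861)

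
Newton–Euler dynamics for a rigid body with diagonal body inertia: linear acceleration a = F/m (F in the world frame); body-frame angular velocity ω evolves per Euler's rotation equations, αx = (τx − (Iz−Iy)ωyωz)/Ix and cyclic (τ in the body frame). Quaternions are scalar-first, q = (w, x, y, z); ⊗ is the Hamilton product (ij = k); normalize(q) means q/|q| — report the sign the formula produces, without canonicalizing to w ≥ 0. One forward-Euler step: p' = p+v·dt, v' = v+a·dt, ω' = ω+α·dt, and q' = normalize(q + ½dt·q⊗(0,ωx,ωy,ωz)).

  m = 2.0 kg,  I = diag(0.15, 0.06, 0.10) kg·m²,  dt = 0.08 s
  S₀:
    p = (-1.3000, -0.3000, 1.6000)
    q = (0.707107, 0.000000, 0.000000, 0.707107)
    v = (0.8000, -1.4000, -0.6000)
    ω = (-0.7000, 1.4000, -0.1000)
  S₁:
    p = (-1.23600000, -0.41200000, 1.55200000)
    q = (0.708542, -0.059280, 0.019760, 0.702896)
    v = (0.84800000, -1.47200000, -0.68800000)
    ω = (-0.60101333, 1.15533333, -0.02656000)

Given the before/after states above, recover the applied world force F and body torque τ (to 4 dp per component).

Δω = ω₁−ω₀ = (0.09898667, -0.24466667, 0.07344000)
I·α + gyro = (0.1800, -0.1800, 0.1800)
velocity change Δv = (0.04800000, -0.07200000, -0.08800000)
F = m·Δv/dt = (1.2000, -1.8000, -2.2000)

F = (1.2000, -1.8000, -2.2000)
τ = (0.1800, -0.1800, 0.1800)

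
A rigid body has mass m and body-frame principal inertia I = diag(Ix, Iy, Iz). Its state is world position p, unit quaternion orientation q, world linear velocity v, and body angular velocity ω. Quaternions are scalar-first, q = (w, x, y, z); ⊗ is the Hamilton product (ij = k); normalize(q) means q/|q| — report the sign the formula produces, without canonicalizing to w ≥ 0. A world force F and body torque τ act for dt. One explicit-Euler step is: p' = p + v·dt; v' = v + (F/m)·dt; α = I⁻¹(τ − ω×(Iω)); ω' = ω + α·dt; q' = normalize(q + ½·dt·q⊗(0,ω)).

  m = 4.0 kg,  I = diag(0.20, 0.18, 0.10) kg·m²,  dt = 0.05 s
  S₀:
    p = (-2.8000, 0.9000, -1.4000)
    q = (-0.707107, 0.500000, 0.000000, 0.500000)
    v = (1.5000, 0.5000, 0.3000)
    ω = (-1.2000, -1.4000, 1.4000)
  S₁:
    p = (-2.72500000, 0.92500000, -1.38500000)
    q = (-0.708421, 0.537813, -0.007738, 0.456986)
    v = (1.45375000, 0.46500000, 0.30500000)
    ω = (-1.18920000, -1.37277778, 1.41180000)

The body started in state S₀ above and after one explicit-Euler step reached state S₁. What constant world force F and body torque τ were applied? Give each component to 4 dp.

F = (-3.7000, -2.8000, 0.4000)
τ = (0.2000, -0.0700, -0.0100)

Δv = v₁−v₀ = (-0.04625000, -0.03500000, 0.00500000)
applied force F = (-3.7000, -2.8000, 0.4000)
Δω = ω₁−ω₀ = (0.01080000, 0.02722222, 0.01180000)
τ = I·(Δω/dt) + ω₀×(Iω₀) = (0.2000, -0.0700, -0.0100)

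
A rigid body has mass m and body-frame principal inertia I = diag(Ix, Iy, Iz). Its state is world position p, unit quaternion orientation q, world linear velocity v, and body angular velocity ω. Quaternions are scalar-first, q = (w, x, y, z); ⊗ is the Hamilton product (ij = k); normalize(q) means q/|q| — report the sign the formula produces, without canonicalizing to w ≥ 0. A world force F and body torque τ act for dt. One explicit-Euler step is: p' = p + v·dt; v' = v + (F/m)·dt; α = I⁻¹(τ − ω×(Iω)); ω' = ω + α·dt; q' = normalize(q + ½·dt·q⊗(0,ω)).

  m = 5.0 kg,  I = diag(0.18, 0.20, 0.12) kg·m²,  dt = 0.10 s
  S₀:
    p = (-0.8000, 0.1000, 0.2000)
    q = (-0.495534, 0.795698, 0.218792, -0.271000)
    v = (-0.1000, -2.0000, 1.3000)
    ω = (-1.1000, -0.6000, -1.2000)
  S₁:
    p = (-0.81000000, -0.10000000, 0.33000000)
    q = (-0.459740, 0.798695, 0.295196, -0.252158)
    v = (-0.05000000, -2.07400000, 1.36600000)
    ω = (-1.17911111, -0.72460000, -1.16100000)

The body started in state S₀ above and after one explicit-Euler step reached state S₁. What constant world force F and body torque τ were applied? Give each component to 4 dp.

Δv = v₁−v₀ = (0.05000000, -0.07400000, 0.06600000)
applied force F = (2.5000, -3.7000, 3.3000)
rate change Δω = (-0.07911111, -0.12460000, 0.03900000)
I·α + gyro = (-0.2000, -0.1700, 0.0600)

F = (2.5000, -3.7000, 3.3000)
τ = (-0.2000, -0.1700, 0.0600)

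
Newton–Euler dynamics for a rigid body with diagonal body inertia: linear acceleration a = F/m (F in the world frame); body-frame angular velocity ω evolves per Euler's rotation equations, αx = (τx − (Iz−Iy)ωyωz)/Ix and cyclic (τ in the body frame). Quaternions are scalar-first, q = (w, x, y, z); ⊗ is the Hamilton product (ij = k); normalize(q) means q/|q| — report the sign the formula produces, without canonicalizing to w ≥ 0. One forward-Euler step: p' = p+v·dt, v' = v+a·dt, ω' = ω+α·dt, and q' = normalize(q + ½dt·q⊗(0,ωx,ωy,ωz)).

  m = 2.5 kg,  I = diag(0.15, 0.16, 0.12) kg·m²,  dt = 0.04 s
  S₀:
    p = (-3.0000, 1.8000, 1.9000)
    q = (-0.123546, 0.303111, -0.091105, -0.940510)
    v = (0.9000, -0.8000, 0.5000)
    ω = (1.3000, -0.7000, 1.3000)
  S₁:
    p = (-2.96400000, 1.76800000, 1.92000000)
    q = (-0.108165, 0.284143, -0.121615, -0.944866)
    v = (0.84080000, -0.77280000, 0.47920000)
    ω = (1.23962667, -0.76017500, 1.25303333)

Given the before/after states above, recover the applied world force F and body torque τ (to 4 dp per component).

F = (-3.7000, 1.7000, -1.3000)
τ = (-0.1900, -0.1900, -0.1500)

ω₁ − ω₀ = (-0.06037333, -0.06017500, -0.04696667)
precession coupling = (0.0364, 0.0507, -0.0091)
applied torque τ = (-0.1900, -0.1900, -0.1500)
Δv = v₁−v₀ = (-0.05920000, 0.02720000, -0.02080000)
m·(v₁−v₀)/dt = (-3.7000, 1.7000, -1.3000)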